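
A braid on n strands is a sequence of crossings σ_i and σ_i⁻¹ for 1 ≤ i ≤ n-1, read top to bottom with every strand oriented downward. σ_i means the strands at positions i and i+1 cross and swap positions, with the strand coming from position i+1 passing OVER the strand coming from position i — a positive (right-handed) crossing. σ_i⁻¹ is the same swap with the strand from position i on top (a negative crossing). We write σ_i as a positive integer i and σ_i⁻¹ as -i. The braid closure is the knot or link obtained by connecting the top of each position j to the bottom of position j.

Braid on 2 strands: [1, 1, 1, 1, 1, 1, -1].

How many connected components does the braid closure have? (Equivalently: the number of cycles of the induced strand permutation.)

Track the strand permutation on 2 strands, starting from identity.
  step 1: s1 swaps positions 1,2 -> [2 1]
  step 2: s1 swaps positions 1,2 -> [1 2]
  step 3: s1 swaps positions 1,2 -> [2 1]
  step 4: s1 swaps positions 1,2 -> [1 2]
  step 5: s1 swaps positions 1,2 -> [2 1]
  step 6: s1 swaps positions 1,2 -> [1 2]
  step 7: s1^-1 swaps positions 1,2 -> [2 1]
Final permutation (position -> original strand): [2 1]
Closure components = cycle count of this permutation = 1.

Answer: 1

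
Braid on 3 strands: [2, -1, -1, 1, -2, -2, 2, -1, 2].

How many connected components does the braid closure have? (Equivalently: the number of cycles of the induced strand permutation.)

2

Derivation:
Track the strand permutation on 3 strands, starting from identity.
  step 1: s2 swaps positions 2,3 -> [1 3 2]
  step 2: s1^-1 swaps positions 1,2 -> [3 1 2]
  step 3: s1^-1 swaps positions 1,2 -> [1 3 2]
  step 4: s1 swaps positions 1,2 -> [3 1 2]
  step 5: s2^-1 swaps positions 2,3 -> [3 2 1]
  step 6: s2^-1 swaps positions 2,3 -> [3 1 2]
  step 7: s2 swaps positions 2,3 -> [3 2 1]
  step 8: s1^-1 swaps positions 1,2 -> [2 3 1]
  step 9: s2 swaps positions 2,3 -> [2 1 3]
Final permutation (position -> original strand): [2 1 3]
Closure components = cycle count of this permutation = 2.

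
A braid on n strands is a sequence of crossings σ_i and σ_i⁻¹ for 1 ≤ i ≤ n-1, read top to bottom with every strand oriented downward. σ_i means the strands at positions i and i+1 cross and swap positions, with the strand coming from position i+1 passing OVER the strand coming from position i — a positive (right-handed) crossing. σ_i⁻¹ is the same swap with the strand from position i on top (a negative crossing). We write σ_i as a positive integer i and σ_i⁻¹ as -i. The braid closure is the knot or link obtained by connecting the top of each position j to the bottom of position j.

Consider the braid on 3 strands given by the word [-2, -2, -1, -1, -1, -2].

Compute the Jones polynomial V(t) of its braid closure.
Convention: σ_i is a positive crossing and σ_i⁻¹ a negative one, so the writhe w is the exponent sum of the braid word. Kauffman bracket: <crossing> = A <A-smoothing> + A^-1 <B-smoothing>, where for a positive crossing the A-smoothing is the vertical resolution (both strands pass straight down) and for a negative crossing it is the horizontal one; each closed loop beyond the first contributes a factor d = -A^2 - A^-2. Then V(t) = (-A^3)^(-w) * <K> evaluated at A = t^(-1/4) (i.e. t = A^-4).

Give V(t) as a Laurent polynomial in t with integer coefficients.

t^-2 + 2*t^-4 - 2*t^-5 + t^-6 - 2*t^-7 + t^-8

Derivation:
Braid: s2^-1 s2^-1 s1^-1 s1^-1 s1^-1 s2^-1 on 3 strands, 6 crossings.
Writhe w = (#positive) - (#negative) = 0 - 6 = -6.
State-sum expansion of <K>. There are 2^6 = 64 states.
For each crossing: s=0 is the vertical smoothing, s=1 horizontal. Crossing k contributes A^(sign_k * (1 - 2*s_k)); loop factor d = -A^2 - A^-2.
Tabulate the states by total A-exponent and number of loops L (A-exp: L × count):
  A^6: L=5 ×1
  A^4: L=4 ×6
  A^2: L=3 ×15
  A^0: L=2 ×18, L=4 ×2
  A^-2: L=1 ×9, L=3 ×6
  A^-4: L=2 ×6
  A^-6: L=3 ×1
Each group contributes A^e * Σ count * d^(L-1):
Powers of d = -A^2 - A^-2: d^2 = A^4 + 2 + A^-4; d^3 = -A^6 - 3*A^2 - 3*A^-2 - A^-6; d^4 = A^8 + 4*A^4 + 6 + 4*A^-4 + A^-8.
  A^6 * (d^4) = A^14 + 4*A^10 + 6*A^6 + 4*A^2 + A^-2
  A^4 * (6*d^3) = -6*A^10 - 18*A^6 - 18*A^2 - 6*A^-2
  A^2 * (15*d^2) = 15*A^6 + 30*A^2 + 15*A^-2
  A^0 * (18*d + 2*d^3) = -2*A^6 - 24*A^2 - 24*A^-2 - 2*A^-6
  A^-2 * (9 + 6*d^2) = 6*A^2 + 21*A^-2 + 6*A^-6
  A^-4 * (6*d) = -6*A^-2 - 6*A^-6
  A^-6 * (d^2) = A^-2 + 2*A^-6 + A^-10
Summing the groups: <K> = A^14 - 2*A^10 + A^6 - 2*A^2 + 2*A^-2 + A^-10
Normalise by the writhe: (-A^3)^(-w) = (-A^3)^(6) = A^18, so f(A) = A^18 * <K> = A^32 - 2*A^28 + A^24 - 2*A^20 + 2*A^16 + A^8.
Substitute A = t^(-1/4), i.e. A^e → t^(-e/4): V(t) = t^-2 + 2*t^-4 - 2*t^-5 + t^-6 - 2*t^-7 + t^-8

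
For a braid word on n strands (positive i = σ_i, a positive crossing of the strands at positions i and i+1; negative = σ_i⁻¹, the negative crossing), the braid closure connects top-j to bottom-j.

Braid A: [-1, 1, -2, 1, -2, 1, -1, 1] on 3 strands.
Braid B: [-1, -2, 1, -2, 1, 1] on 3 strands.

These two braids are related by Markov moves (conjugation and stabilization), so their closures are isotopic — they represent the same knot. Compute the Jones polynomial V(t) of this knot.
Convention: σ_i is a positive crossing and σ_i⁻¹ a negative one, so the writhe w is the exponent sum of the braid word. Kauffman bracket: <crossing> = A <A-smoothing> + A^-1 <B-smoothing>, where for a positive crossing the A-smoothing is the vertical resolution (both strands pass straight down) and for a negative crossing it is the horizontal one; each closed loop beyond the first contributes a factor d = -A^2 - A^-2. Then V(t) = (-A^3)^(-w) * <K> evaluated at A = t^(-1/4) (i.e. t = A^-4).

Markov-equivalent braids have isotopic closures, hence identical knot invariants. Strip the Markov moves from each word to reach a common short braid β, then compute V(t) once on β.
Braid A: s1^-1 s1 s2^-1 s1 s2^-1 s1 s1^-1 s1 on 3 strands reduces by inverse Markov moves (closure unchanged at each step):
  Deconjugate: the word is γ·β·γ⁻¹ with γ = s1^-1 s1 (prefix) and γ⁻¹ = s1^-1 s1 (suffix); strip both.
Reduced to β = s2^-1 s1 s2^-1 s1 on 3 strands, 4 crossings.
Braid B: s1^-1 s2^-1 s1 s2^-1 s1 s1 on 3 strands reduces by inverse Markov moves (closure unchanged at each step):
  Deconjugate: the word is γ·β·γ⁻¹ with γ = s1^-1 (prefix) and γ⁻¹ = s1 (suffix); strip both.
Reduced to β = s2^-1 s1 s2^-1 s1 on 3 strands, 4 crossings.
Both give the same β = s2^-1 s1 s2^-1 s1 on 3 strands, so one state sum suffices:
Braid: s2^-1 s1 s2^-1 s1 on 3 strands, 4 crossings.
Writhe w = (#positive) - (#negative) = 2 - 2 = 0.
State-sum expansion of <K>. There are 2^4 = 16 states.
Smooth each crossing (0=||, 1=⌣⌢); contribution A^(Σ sign_k(1-2s_k)) * d^(L-1).
  state 0000: A-exp=+0, loops=3, term = A^0 * d^2
  state 0001: A-exp=-2, loops=2, term = A^-2 * d^1
  state 0010: A-exp=+2, loops=2, term = A^2 * d^1
  state 0011: A-exp=+0, loops=1, term = A^0 * d^0
  state 0100: A-exp=-2, loops=2, term = A^-2 * d^1
  state 0101: A-exp=-4, loops=3, term = A^-4 * d^2
  state 0110: A-exp=+0, loops=1, term = A^0 * d^0
  state 0111: A-exp=-2, loops=2, term = A^-2 * d^1
  state 1000: A-exp=+2, loops=2, term = A^2 * d^1
  state 1001: A-exp=+0, loops=1, term = A^0 * d^0
  state 1010: A-exp=+4, loops=3, term = A^4 * d^2
  state 1011: A-exp=+2, loops=2, term = A^2 * d^1
  state 1100: A-exp=+0, loops=1, term = A^0 * d^0
  state 1101: A-exp=-2, loops=2, term = A^-2 * d^1
  state 1110: A-exp=+2, loops=2, term = A^2 * d^1
  state 1111: A-exp=+0, loops=1, term = A^0 * d^0
Collect the terms by A-exponent (count of states per loop number):
Powers of d = -A^2 - A^-2: d^2 = A^4 + 2 + A^-4.
  A^4 * (d^2) = A^8 + 2*A^4 + 1
  A^2 * (4*d) = -4*A^4 - 4
  A^0 * (5 + d^2) = A^4 + 7 + A^-4
  A^-2 * (4*d) = -4 - 4*A^-4
  A^-4 * (d^2) = 1 + 2*A^-4 + A^-8
Summing the groups: <K> = A^8 - A^4 + 1 - A^-4 + A^-8
Normalise by the writhe: (-A^3)^(-w) = (-A^3)^(0) = 1, so f(A) = 1 * <K> = A^8 - A^4 + 1 - A^-4 + A^-8.
Substitute A = t^(-1/4), i.e. A^e → t^(-e/4): V(t) = t^2 - t + 1 - t^-1 + t^-2

Answer: t^2 - t + 1 - t^-1 + t^-2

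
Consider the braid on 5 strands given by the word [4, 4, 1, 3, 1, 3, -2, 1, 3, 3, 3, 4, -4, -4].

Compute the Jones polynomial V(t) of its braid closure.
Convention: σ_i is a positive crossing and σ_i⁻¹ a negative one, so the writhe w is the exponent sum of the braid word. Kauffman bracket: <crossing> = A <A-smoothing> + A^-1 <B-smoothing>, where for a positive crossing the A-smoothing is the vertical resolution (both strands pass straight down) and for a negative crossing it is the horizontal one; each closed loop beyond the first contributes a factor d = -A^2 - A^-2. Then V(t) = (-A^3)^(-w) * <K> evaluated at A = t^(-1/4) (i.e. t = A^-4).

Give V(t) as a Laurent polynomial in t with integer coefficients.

t^11 - 2*t^10 + 2*t^9 - 3*t^8 + 2*t^7 - 2*t^6 + 2*t^5 + t^3

Derivation:
The presented braid s4 s4 s1 s3 s1 s3 s2^-1 s1 s3 s3 s3 s4 s4^-1 s4^-1 on 5 strands reduces by inverse Markov moves (closure unchanged at each step):
  Deconjugate: the word is γ·β·γ⁻¹ with γ = s4 s4 (prefix) and γ⁻¹ = s4^-1 s4^-1 (suffix); strip both.
  Destabilize: the word has the form β·s4 where s4 occurs only as the final letter (β ∈ B_4); drop it and the last strand → 4 strands.
Reduced to β = s1 s3 s1 s3 s2^-1 s1 s3 s3 s3 on 4 strands, 9 crossings.
Compute on β:
Braid: s1 s3 s1 s3 s2^-1 s1 s3 s3 s3 on 4 strands, 9 crossings.
Writhe w = (#positive) - (#negative) = 8 - 1 = 7.
State-sum expansion of <K>. There are 2^9 = 512 states.
For each crossing: s=0 is the vertical smoothing, s=1 horizontal. Crossing k contributes A^(sign_k * (1 - 2*s_k)); loop factor d = -A^2 - A^-2.
Tabulate the states by total A-exponent and number of loops L (A-exp: L × count):
  A^9: L=3 ×1
  A^7: L=2 ×8, L=4 ×1
  A^5: L=1 ×15, L=3 ×21
  A^3: L=2 ×60, L=4 ×24
  A^1: L=3 ×110, L=5 ×16
  A^-1: L=4 ×120, L=6 ×6
  A^-3: L=5 ×83, L=7 ×1
  A^-5: L=6 ×36
  A^-7: L=7 ×9
  A^-9: L=8 ×1
Each group contributes A^e * Σ count * d^(L-1):
Powers of d = -A^2 - A^-2: d^2 = A^4 + 2 + A^-4; d^3 = -A^6 - 3*A^2 - 3*A^-2 - A^-6; d^4 = A^8 + 4*A^4 + 6 + 4*A^-4 + A^-8; d^5 = -A^10 - 5*A^6 - 10*A^2 - 10*A^-2 - 5*A^-6 - A^-10; d^6 = A^12 + 6*A^8 + 15*A^4 + 20 + 15*A^-4 + 6*A^-8 + A^-12; d^7 = -A^14 - 7*A^10 - 21*A^6 - 35*A^2 - 35*A^-2 - 21*A^-6 - 7*A^-10 - A^-14.
  A^9 * (d^2) = A^13 + 2*A^9 + A^5
  A^7 * (8*d + d^3) = -A^13 - 11*A^9 - 11*A^5 - A
  A^5 * (15 + 21*d^2) = 21*A^9 + 57*A^5 + 21*A
  A^3 * (60*d + 24*d^3) = -24*A^9 - 132*A^5 - 132*A - 24*A^-3
  A^1 * (110*d^2 + 16*d^4) = 16*A^9 + 174*A^5 + 316*A + 174*A^-3 + 16*A^-7
  A^-1 * (120*d^3 + 6*d^5) = -6*A^9 - 150*A^5 - 420*A - 420*A^-3 - 150*A^-7 - 6*A^-11
  A^-3 * (83*d^4 + d^6) = A^9 + 89*A^5 + 347*A + 518*A^-3 + 347*A^-7 + 89*A^-11 + A^-15
  A^-5 * (36*d^5) = -36*A^5 - 180*A - 360*A^-3 - 360*A^-7 - 180*A^-11 - 36*A^-15
  A^-7 * (9*d^6) = 9*A^5 + 54*A + 135*A^-3 + 180*A^-7 + 135*A^-11 + 54*A^-15 + 9*A^-19
  A^-9 * (d^7) = -A^5 - 7*A - 21*A^-3 - 35*A^-7 - 35*A^-11 - 21*A^-15 - 7*A^-19 - A^-23
Summing the groups: <K> = -A^9 - 2*A + 2*A^-3 - 2*A^-7 + 3*A^-11 - 2*A^-15 + 2*A^-19 - A^-23
Normalise by the writhe: (-A^3)^(-w) = (-A^3)^(-7) = -A^-21, so f(A) = -A^-21 * <K> = A^-12 + 2*A^-20 - 2*A^-24 + 2*A^-28 - 3*A^-32 + 2*A^-36 - 2*A^-40 + A^-44.
Substitute A = t^(-1/4), i.e. A^e → t^(-e/4): V(t) = t^11 - 2*t^10 + 2*t^9 - 3*t^8 + 2*t^7 - 2*t^6 + 2*t^5 + t^3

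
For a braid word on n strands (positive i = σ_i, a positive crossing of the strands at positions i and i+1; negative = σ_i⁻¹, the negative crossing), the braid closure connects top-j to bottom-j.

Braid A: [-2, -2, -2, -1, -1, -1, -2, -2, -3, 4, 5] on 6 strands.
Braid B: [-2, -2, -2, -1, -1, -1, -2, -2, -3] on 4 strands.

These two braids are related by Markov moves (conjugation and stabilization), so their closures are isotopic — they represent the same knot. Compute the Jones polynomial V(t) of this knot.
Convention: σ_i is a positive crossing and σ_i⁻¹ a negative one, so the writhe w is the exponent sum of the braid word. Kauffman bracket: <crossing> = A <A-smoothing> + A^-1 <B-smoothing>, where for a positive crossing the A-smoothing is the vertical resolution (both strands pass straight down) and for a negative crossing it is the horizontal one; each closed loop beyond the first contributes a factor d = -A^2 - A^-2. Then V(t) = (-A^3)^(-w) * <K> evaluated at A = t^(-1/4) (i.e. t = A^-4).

t^-3 + 2*t^-5 - 2*t^-6 + 2*t^-7 - 3*t^-8 + 2*t^-9 - 2*t^-10 + t^-11

Derivation:
Markov-equivalent braids have isotopic closures, hence identical knot invariants. Strip the Markov moves from each word to reach a common short braid β, then compute V(t) once on β.
Braid A: s2^-1 s2^-1 s2^-1 s1^-1 s1^-1 s1^-1 s2^-1 s2^-1 s3^-1 s4 s5 on 6 strands reduces by inverse Markov moves (closure unchanged at each step):
  Destabilize: the word has the form β·s5 where s5 occurs only as the final letter (β ∈ B_5); drop it and the last strand → 5 strands.
  Destabilize: the word has the form β·s4 where s4 occurs only as the final letter (β ∈ B_4); drop it and the last strand → 4 strands.
  Destabilize: the word has the form β·s3^-1 where s3^-1 occurs only as the final letter (β ∈ B_3); drop it and the last strand → 3 strands.
Reduced to β = s2^-1 s2^-1 s2^-1 s1^-1 s1^-1 s1^-1 s2^-1 s2^-1 on 3 strands, 8 crossings.
Braid B: s2^-1 s2^-1 s2^-1 s1^-1 s1^-1 s1^-1 s2^-1 s2^-1 s3^-1 on 4 strands reduces by inverse Markov moves (closure unchanged at each step):
  Destabilize: the word has the form β·s3^-1 where s3^-1 occurs only as the final letter (β ∈ B_3); drop it and the last strand → 3 strands.
Reduced to β = s2^-1 s2^-1 s2^-1 s1^-1 s1^-1 s1^-1 s2^-1 s2^-1 on 3 strands, 8 crossings.
Both give the same β = s2^-1 s2^-1 s2^-1 s1^-1 s1^-1 s1^-1 s2^-1 s2^-1 on 3 strands, so one state sum suffices:
Braid: s2^-1 s2^-1 s2^-1 s1^-1 s1^-1 s1^-1 s2^-1 s2^-1 on 3 strands, 8 crossings.
Writhe w = (#positive) - (#negative) = 0 - 8 = -8.
Enumerate smoothing states for the bracket polynomial. There are 2^8 = 256 states.
Smooth each crossing (0=||, 1=⌣⌢); contribution A^(Σ sign_k(1-2s_k)) * d^(L-1).
Tabulate the states by total A-exponent and number of loops L (A-exp: L × count):
  A^8: L=7 ×1
  A^6: L=6 ×8
  A^4: L=5 ×28
  A^2: L=4 ×55, L=6 ×1
  A^0: L=3 ×65, L=5 ×5
  A^-2: L=2 ×45, L=4 ×11
  A^-4: L=1 ×15, L=3 ×13
  A^-6: L=2 ×8
  A^-8: L=3 ×1
Each group contributes A^e * Σ count * d^(L-1):
Powers of d = -A^2 - A^-2: d^2 = A^4 + 2 + A^-4; d^3 = -A^6 - 3*A^2 - 3*A^-2 - A^-6; d^4 = A^8 + 4*A^4 + 6 + 4*A^-4 + A^-8; d^5 = -A^10 - 5*A^6 - 10*A^2 - 10*A^-2 - 5*A^-6 - A^-10; d^6 = A^12 + 6*A^8 + 15*A^4 + 20 + 15*A^-4 + 6*A^-8 + A^-12.
  A^8 * (d^6) = A^20 + 6*A^16 + 15*A^12 + 20*A^8 + 15*A^4 + 6 + A^-4
  A^6 * (8*d^5) = -8*A^16 - 40*A^12 - 80*A^8 - 80*A^4 - 40 - 8*A^-4
  A^4 * (28*d^4) = 28*A^12 + 112*A^8 + 168*A^4 + 112 + 28*A^-4
  A^2 * (55*d^3 + d^5) = -A^12 - 60*A^8 - 175*A^4 - 175 - 60*A^-4 - A^-8
  A^0 * (65*d^2 + 5*d^4) = 5*A^8 + 85*A^4 + 160 + 85*A^-4 + 5*A^-8
  A^-2 * (45*d + 11*d^3) = -11*A^4 - 78 - 78*A^-4 - 11*A^-8
  A^-4 * (15 + 13*d^2) = 13 + 41*A^-4 + 13*A^-8
  A^-6 * (8*d) = -8*A^-4 - 8*A^-8
  A^-8 * (d^2) = A^-4 + 2*A^-8 + A^-12
Summing the groups: <K> = A^20 - 2*A^16 + 2*A^12 - 3*A^8 + 2*A^4 - 2 + 2*A^-4 + A^-12
Normalise by the writhe: (-A^3)^(-w) = (-A^3)^(8) = A^24, so f(A) = A^24 * <K> = A^44 - 2*A^40 + 2*A^36 - 3*A^32 + 2*A^28 - 2*A^24 + 2*A^20 + A^12.
Substitute A = t^(-1/4), i.e. A^e → t^(-e/4): V(t) = t^-3 + 2*t^-5 - 2*t^-6 + 2*t^-7 - 3*t^-8 + 2*t^-9 - 2*t^-10 + t^-11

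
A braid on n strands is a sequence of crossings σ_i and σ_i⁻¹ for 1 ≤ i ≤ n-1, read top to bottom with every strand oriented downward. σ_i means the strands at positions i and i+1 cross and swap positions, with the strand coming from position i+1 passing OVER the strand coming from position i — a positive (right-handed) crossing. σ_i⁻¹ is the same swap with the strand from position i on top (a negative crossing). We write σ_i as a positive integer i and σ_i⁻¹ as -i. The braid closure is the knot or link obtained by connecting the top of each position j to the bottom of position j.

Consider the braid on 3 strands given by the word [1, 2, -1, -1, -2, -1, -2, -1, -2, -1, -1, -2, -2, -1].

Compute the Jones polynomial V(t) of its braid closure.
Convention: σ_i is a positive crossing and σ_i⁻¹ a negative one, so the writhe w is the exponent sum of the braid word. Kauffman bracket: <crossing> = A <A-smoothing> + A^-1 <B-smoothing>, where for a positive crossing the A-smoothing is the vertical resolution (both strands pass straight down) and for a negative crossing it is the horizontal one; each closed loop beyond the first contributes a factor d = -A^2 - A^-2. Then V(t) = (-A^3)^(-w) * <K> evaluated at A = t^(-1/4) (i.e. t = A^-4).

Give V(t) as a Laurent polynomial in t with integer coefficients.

The presented braid s1 s2 s1^-1 s1^-1 s2^-1 s1^-1 s2^-1 s1^-1 s2^-1 s1^-1 s1^-1 s2^-1 s2^-1 s1^-1 on 3 strands reduces by inverse Markov moves (closure unchanged at each step):
  Deconjugate: the word is γ·β·γ⁻¹ with γ = s1 s2 (prefix) and γ⁻¹ = s2^-1 s1^-1 (suffix); strip both.
Reduced to β = s1^-1 s1^-1 s2^-1 s1^-1 s2^-1 s1^-1 s2^-1 s1^-1 s1^-1 s2^-1 on 3 strands, 10 crossings.
Compute on β:
Braid: s1^-1 s1^-1 s2^-1 s1^-1 s2^-1 s1^-1 s2^-1 s1^-1 s1^-1 s2^-1 on 3 strands, 10 crossings.
Writhe w = (#positive) - (#negative) = 0 - 10 = -10.
Computing the Kauffman bracket via state sum. There are 2^10 = 1024 states.
Each crossing splits two ways (0=vertical, 1=horizontal). The state's weight is A^(#A-smoothings - #B-smoothings) * d^(loops - 1).
Tabulate the states by total A-exponent and number of loops L (A-exp: L × count):
  A^10: L=3 ×1
  A^8: L=2 ×4, L=4 ×6
  A^6: L=1 ×4, L=3 ×30, L=5 ×11
  A^4: L=2 ×48, L=4 ×65, L=6 ×7
  A^2: L=1 ×24, L=3 ×140, L=5 ×45, L=7 ×1
  A^0: L=2 ×129, L=4 ×117, L=6 ×6
  A^-2: L=1 ×43, L=3 ×151, L=5 ×16
  A^-4: L=2 ×96, L=4 ×24
  A^-6: L=1 ×24, L=3 ×21
  A^-8: L=2 ×10
  A^-10: L=3 ×1
Each group contributes A^e * Σ count * d^(L-1):
Powers of d = -A^2 - A^-2: d^2 = A^4 + 2 + A^-4; d^3 = -A^6 - 3*A^2 - 3*A^-2 - A^-6; d^4 = A^8 + 4*A^4 + 6 + 4*A^-4 + A^-8; d^5 = -A^10 - 5*A^6 - 10*A^2 - 10*A^-2 - 5*A^-6 - A^-10; d^6 = A^12 + 6*A^8 + 15*A^4 + 20 + 15*A^-4 + 6*A^-8 + A^-12.
  A^10 * (d^2) = A^14 + 2*A^10 + A^6
  A^8 * (4*d + 6*d^3) = -6*A^14 - 22*A^10 - 22*A^6 - 6*A^2
  A^6 * (4 + 30*d^2 + 11*d^4) = 11*A^14 + 74*A^10 + 130*A^6 + 74*A^2 + 11*A^-2
  A^4 * (48*d + 65*d^3 + 7*d^5) = -7*A^14 - 100*A^10 - 313*A^6 - 313*A^2 - 100*A^-2 - 7*A^-6
  A^2 * (24 + 140*d^2 + 45*d^4 + d^6) = A^14 + 51*A^10 + 335*A^6 + 594*A^2 + 335*A^-2 + 51*A^-6 + A^-10
  A^0 * (129*d + 117*d^3 + 6*d^5) = -6*A^10 - 147*A^6 - 540*A^2 - 540*A^-2 - 147*A^-6 - 6*A^-10
  A^-2 * (43 + 151*d^2 + 16*d^4) = 16*A^6 + 215*A^2 + 441*A^-2 + 215*A^-6 + 16*A^-10
  A^-4 * (96*d + 24*d^3) = -24*A^2 - 168*A^-2 - 168*A^-6 - 24*A^-10
  A^-6 * (24 + 21*d^2) = 21*A^-2 + 66*A^-6 + 21*A^-10
  A^-8 * (10*d) = -10*A^-6 - 10*A^-10
  A^-10 * (d^2) = A^-6 + 2*A^-10 + A^-14
Summing the groups: <K> = -A^10 + A^-6 + A^-14
Normalise by the writhe: (-A^3)^(-w) = (-A^3)^(10) = A^30, so f(A) = A^30 * <K> = -A^40 + A^24 + A^16.
Substitute A = t^(-1/4), i.e. A^e → t^(-e/4): V(t) = t^-4 + t^-6 - t^-10

Answer: t^-4 + t^-6 - t^-10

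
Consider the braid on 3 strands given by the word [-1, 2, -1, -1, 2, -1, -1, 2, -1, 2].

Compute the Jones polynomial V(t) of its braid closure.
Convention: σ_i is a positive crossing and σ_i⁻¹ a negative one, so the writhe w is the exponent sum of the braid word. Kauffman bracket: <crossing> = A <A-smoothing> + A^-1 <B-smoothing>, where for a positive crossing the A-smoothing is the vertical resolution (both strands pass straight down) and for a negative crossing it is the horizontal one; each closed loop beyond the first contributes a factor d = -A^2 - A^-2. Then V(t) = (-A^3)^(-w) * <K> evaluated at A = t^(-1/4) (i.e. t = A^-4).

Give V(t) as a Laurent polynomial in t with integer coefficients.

t^3 - 4*t^2 + 8*t - 11 + 15*t^-1 - 16*t^-2 + 15*t^-3 - 12*t^-4 + 8*t^-5 - 4*t^-6 + t^-7

Derivation:
Braid: s1^-1 s2 s1^-1 s1^-1 s2 s1^-1 s1^-1 s2 s1^-1 s2 on 3 strands, 10 crossings.
Writhe w = (#positive) - (#negative) = 4 - 6 = -2.
Computing the Kauffman bracket via state sum. There are 2^10 = 1024 states.
Each crossing splits two ways (0=vertical, 1=horizontal). The state's weight is A^(#A-smoothings - #B-smoothings) * d^(loops - 1).
Tabulate the states by total A-exponent and number of loops L (A-exp: L × count):
  A^10: L=7 ×1
  A^8: L=6 ×10
  A^6: L=5 ×45
  A^4: L=4 ×118, L=6 ×2
  A^2: L=3 ×193, L=5 ×17
  A^0: L=2 ×192, L=4 ×59, L=6 ×1
  A^-2: L=1 ×95, L=3 ×108, L=5 ×7
  A^-4: L=2 ×95, L=4 ×25
  A^-6: L=3 ×43, L=5 ×2
  A^-8: L=4 ×10
  A^-10: L=5 ×1
Each group contributes A^e * Σ count * d^(L-1):
Powers of d = -A^2 - A^-2: d^2 = A^4 + 2 + A^-4; d^3 = -A^6 - 3*A^2 - 3*A^-2 - A^-6; d^4 = A^8 + 4*A^4 + 6 + 4*A^-4 + A^-8; d^5 = -A^10 - 5*A^6 - 10*A^2 - 10*A^-2 - 5*A^-6 - A^-10; d^6 = A^12 + 6*A^8 + 15*A^4 + 20 + 15*A^-4 + 6*A^-8 + A^-12.
  A^10 * (d^6) = A^22 + 6*A^18 + 15*A^14 + 20*A^10 + 15*A^6 + 6*A^2 + A^-2
  A^8 * (10*d^5) = -10*A^18 - 50*A^14 - 100*A^10 - 100*A^6 - 50*A^2 - 10*A^-2
  A^6 * (45*d^4) = 45*A^14 + 180*A^10 + 270*A^6 + 180*A^2 + 45*A^-2
  A^4 * (118*d^3 + 2*d^5) = -2*A^14 - 128*A^10 - 374*A^6 - 374*A^2 - 128*A^-2 - 2*A^-6
  A^2 * (193*d^2 + 17*d^4) = 17*A^10 + 261*A^6 + 488*A^2 + 261*A^-2 + 17*A^-6
  A^0 * (192*d + 59*d^3 + d^5) = -A^10 - 64*A^6 - 379*A^2 - 379*A^-2 - 64*A^-6 - A^-10
  A^-2 * (95 + 108*d^2 + 7*d^4) = 7*A^6 + 136*A^2 + 353*A^-2 + 136*A^-6 + 7*A^-10
  A^-4 * (95*d + 25*d^3) = -25*A^2 - 170*A^-2 - 170*A^-6 - 25*A^-10
  A^-6 * (43*d^2 + 2*d^4) = 2*A^2 + 51*A^-2 + 98*A^-6 + 51*A^-10 + 2*A^-14
  A^-8 * (10*d^3) = -10*A^-2 - 30*A^-6 - 30*A^-10 - 10*A^-14
  A^-10 * (d^4) = A^-2 + 4*A^-6 + 6*A^-10 + 4*A^-14 + A^-18
Summing the groups: <K> = A^22 - 4*A^18 + 8*A^14 - 12*A^10 + 15*A^6 - 16*A^2 + 15*A^-2 - 11*A^-6 + 8*A^-10 - 4*A^-14 + A^-18
Normalise by the writhe: (-A^3)^(-w) = (-A^3)^(2) = A^6, so f(A) = A^6 * <K> = A^28 - 4*A^24 + 8*A^20 - 12*A^16 + 15*A^12 - 16*A^8 + 15*A^4 - 11 + 8*A^-4 - 4*A^-8 + A^-12.
Substitute A = t^(-1/4), i.e. A^e → t^(-e/4): V(t) = t^3 - 4*t^2 + 8*t - 11 + 15*t^-1 - 16*t^-2 + 15*t^-3 - 12*t^-4 + 8*t^-5 - 4*t^-6 + t^-7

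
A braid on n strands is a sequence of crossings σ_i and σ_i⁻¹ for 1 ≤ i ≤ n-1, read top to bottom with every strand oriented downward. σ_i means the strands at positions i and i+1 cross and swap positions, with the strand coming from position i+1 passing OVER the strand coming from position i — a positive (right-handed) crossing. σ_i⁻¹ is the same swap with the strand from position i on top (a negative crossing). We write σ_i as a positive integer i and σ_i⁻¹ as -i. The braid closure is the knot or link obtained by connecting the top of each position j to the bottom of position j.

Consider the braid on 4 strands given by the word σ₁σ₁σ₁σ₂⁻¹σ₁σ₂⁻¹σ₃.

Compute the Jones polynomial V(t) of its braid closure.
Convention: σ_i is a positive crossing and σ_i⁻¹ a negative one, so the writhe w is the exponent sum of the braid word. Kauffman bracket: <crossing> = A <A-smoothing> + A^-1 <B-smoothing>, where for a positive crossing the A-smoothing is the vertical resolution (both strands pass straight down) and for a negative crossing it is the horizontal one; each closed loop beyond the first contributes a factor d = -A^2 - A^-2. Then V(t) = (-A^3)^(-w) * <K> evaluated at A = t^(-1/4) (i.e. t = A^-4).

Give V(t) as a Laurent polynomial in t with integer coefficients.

The presented braid s1 s1 s1 s2^-1 s1 s2^-1 s3 on 4 strands reduces by inverse Markov moves (closure unchanged at each step):
  Destabilize: the word has the form β·s3 where s3 occurs only as the final letter (β ∈ B_3); drop it and the last strand → 3 strands.
Reduced to β = s1 s1 s1 s2^-1 s1 s2^-1 on 3 strands, 6 crossings.
Compute on β:
Braid: s1 s1 s1 s2^-1 s1 s2^-1 on 3 strands, 6 crossings.
Writhe w = (#positive) - (#negative) = 4 - 2 = 2.
Enumerate smoothing states for the bracket polynomial. There are 2^6 = 64 states.
Each crossing splits two ways (0=vertical, 1=horizontal). The state's weight is A^(#A-smoothings - #B-smoothings) * d^(loops - 1).
Tabulate the states by total A-exponent and number of loops L (A-exp: L × count):
  A^6: L=3 ×1
  A^4: L=2 ×6
  A^2: L=1 ×11, L=3 ×4
  A^0: L=2 ×19, L=4 ×1
  A^-2: L=3 ×15
  A^-4: L=4 ×6
  A^-6: L=5 ×1
Each group contributes A^e * Σ count * d^(L-1):
Powers of d = -A^2 - A^-2: d^2 = A^4 + 2 + A^-4; d^3 = -A^6 - 3*A^2 - 3*A^-2 - A^-6; d^4 = A^8 + 4*A^4 + 6 + 4*A^-4 + A^-8.
  A^6 * (d^2) = A^10 + 2*A^6 + A^2
  A^4 * (6*d) = -6*A^6 - 6*A^2
  A^2 * (11 + 4*d^2) = 4*A^6 + 19*A^2 + 4*A^-2
  A^0 * (19*d + d^3) = -A^6 - 22*A^2 - 22*A^-2 - A^-6
  A^-2 * (15*d^2) = 15*A^2 + 30*A^-2 + 15*A^-6
  A^-4 * (6*d^3) = -6*A^2 - 18*A^-2 - 18*A^-6 - 6*A^-10
  A^-6 * (d^4) = A^2 + 4*A^-2 + 6*A^-6 + 4*A^-10 + A^-14
Summing the groups: <K> = A^10 - A^6 + 2*A^2 - 2*A^-2 + 2*A^-6 - 2*A^-10 + A^-14
Normalise by the writhe: (-A^3)^(-w) = (-A^3)^(-2) = A^-6, so f(A) = A^-6 * <K> = A^4 - 1 + 2*A^-4 - 2*A^-8 + 2*A^-12 - 2*A^-16 + A^-20.
Substitute A = t^(-1/4), i.e. A^e → t^(-e/4): V(t) = t^5 - 2*t^4 + 2*t^3 - 2*t^2 + 2*t - 1 + t^-1

Answer: t^5 - 2*t^4 + 2*t^3 - 2*t^2 + 2*t - 1 + t^-1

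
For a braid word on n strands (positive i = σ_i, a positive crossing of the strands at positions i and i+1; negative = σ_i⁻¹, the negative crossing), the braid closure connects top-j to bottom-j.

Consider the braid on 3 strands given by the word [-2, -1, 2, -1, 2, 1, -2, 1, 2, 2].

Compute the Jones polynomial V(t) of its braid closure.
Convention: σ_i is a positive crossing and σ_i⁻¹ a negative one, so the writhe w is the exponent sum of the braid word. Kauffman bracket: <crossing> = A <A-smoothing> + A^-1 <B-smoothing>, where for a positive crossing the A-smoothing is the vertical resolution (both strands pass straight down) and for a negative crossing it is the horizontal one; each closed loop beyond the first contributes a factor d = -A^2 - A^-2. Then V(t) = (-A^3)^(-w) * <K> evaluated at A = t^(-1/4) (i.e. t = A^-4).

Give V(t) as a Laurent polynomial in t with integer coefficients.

The presented braid s2^-1 s1^-1 s2 s1^-1 s2 s1 s2^-1 s1 s2 s2 on 3 strands reduces by inverse Markov moves (closure unchanged at each step):
  Deconjugate: the word is γ·β·γ⁻¹ with γ = s2^-1 (prefix) and γ⁻¹ = s2 (suffix); strip both.
Reduced to β = s1^-1 s2 s1^-1 s2 s1 s2^-1 s1 s2 on 3 strands, 8 crossings.
Compute on β:
Braid: s1^-1 s2 s1^-1 s2 s1 s2^-1 s1 s2 on 3 strands, 8 crossings.
Writhe w = (#positive) - (#negative) = 5 - 3 = 2.
Enumerate smoothing states for the bracket polynomial. There are 2^8 = 256 states.
For each crossing: s=0 is the vertical smoothing, s=1 horizontal. Crossing k contributes A^(sign_k * (1 - 2*s_k)); loop factor d = -A^2 - A^-2.
Tabulate the states by total A-exponent and number of loops L (A-exp: L × count):
  A^8: L=2 ×1
  A^6: L=1 ×3, L=3 ×5
  A^4: L=2 ×22, L=4 ×6
  A^2: L=1 ×18, L=3 ×37, L=5 ×1
  A^0: L=2 ×58, L=4 ×12
  A^-2: L=1 ×24, L=3 ×31, L=5 ×1
  A^-4: L=2 ×23, L=4 ×5
  A^-6: L=3 ×8
  A^-8: L=4 ×1
Each group contributes A^e * Σ count * d^(L-1):
Powers of d = -A^2 - A^-2: d^2 = A^4 + 2 + A^-4; d^3 = -A^6 - 3*A^2 - 3*A^-2 - A^-6; d^4 = A^8 + 4*A^4 + 6 + 4*A^-4 + A^-8.
  A^8 * (d) = -A^10 - A^6
  A^6 * (3 + 5*d^2) = 5*A^10 + 13*A^6 + 5*A^2
  A^4 * (22*d + 6*d^3) = -6*A^10 - 40*A^6 - 40*A^2 - 6*A^-2
  A^2 * (18 + 37*d^2 + d^4) = A^10 + 41*A^6 + 98*A^2 + 41*A^-2 + A^-6
  A^0 * (58*d + 12*d^3) = -12*A^6 - 94*A^2 - 94*A^-2 - 12*A^-6
  A^-2 * (24 + 31*d^2 + d^4) = A^6 + 35*A^2 + 92*A^-2 + 35*A^-6 + A^-10
  A^-4 * (23*d + 5*d^3) = -5*A^2 - 38*A^-2 - 38*A^-6 - 5*A^-10
  A^-6 * (8*d^2) = 8*A^-2 + 16*A^-6 + 8*A^-10
  A^-8 * (d^3) = -A^-2 - 3*A^-6 - 3*A^-10 - A^-14
Summing the groups: <K> = -A^10 + 2*A^6 - A^2 + 2*A^-2 - A^-6 + A^-10 - A^-14
Normalise by the writhe: (-A^3)^(-w) = (-A^3)^(-2) = A^-6, so f(A) = A^-6 * <K> = -A^4 + 2 - A^-4 + 2*A^-8 - A^-12 + A^-16 - A^-20.
Substitute A = t^(-1/4), i.e. A^e → t^(-e/4): V(t) = -t^5 + t^4 - t^3 + 2*t^2 - t + 2 - t^-1

Answer: -t^5 + t^4 - t^3 + 2*t^2 - t + 2 - t^-1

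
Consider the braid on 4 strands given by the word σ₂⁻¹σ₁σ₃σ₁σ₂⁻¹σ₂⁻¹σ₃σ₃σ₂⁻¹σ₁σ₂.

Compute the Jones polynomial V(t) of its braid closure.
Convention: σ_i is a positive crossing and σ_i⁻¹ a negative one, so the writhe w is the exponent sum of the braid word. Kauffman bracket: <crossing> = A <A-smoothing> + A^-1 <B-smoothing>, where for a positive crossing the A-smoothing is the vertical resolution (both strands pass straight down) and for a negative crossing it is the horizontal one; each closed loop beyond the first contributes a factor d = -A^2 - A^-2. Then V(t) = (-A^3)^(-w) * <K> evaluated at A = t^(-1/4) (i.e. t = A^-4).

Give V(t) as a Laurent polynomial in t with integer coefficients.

t^7 - 3*t^6 + 4*t^5 - 6*t^4 + 7*t^3 - 6*t^2 + 6*t - 3 + 2*t^-1 - t^-2

Derivation:
The presented braid s2^-1 s1 s3 s1 s2^-1 s2^-1 s3 s3 s2^-1 s1 s2 on 4 strands reduces by inverse Markov moves (closure unchanged at each step):
  Deconjugate: the word is γ·β·γ⁻¹ with γ = s2^-1 (prefix) and γ⁻¹ = s2 (suffix); strip both.
Reduced to β = s1 s3 s1 s2^-1 s2^-1 s3 s3 s2^-1 s1 on 4 strands, 9 crossings.
Compute on β:
Braid: s1 s3 s1 s2^-1 s2^-1 s3 s3 s2^-1 s1 on 4 strands, 9 crossings.
Writhe w = (#positive) - (#negative) = 6 - 3 = 3.
State-sum expansion of <K>. There are 2^9 = 512 states.
Each crossing splits two ways (0=vertical, 1=horizontal). The state's weight is A^(#A-smoothings - #B-smoothings) * d^(loops - 1).
Tabulate the states by total A-exponent and number of loops L (A-exp: L × count):
  A^9: L=5 ×1
  A^7: L=4 ×9
  A^5: L=3 ×32, L=5 ×4
  A^3: L=2 ×55, L=4 ×28, L=6 ×1
  A^1: L=1 ×39, L=3 ×77, L=5 ×10
  A^-1: L=2 ×81, L=4 ×44, L=6 ×1
  A^-3: L=3 ×73, L=5 ×11
  A^-5: L=4 ×35, L=6 ×1
  A^-7: L=5 ×9
  A^-9: L=6 ×1
Each group contributes A^e * Σ count * d^(L-1):
Powers of d = -A^2 - A^-2: d^2 = A^4 + 2 + A^-4; d^3 = -A^6 - 3*A^2 - 3*A^-2 - A^-6; d^4 = A^8 + 4*A^4 + 6 + 4*A^-4 + A^-8; d^5 = -A^10 - 5*A^6 - 10*A^2 - 10*A^-2 - 5*A^-6 - A^-10.
  A^9 * (d^4) = A^17 + 4*A^13 + 6*A^9 + 4*A^5 + A
  A^7 * (9*d^3) = -9*A^13 - 27*A^9 - 27*A^5 - 9*A
  A^5 * (32*d^2 + 4*d^4) = 4*A^13 + 48*A^9 + 88*A^5 + 48*A + 4*A^-3
  A^3 * (55*d + 28*d^3 + d^5) = -A^13 - 33*A^9 - 149*A^5 - 149*A - 33*A^-3 - A^-7
  A^1 * (39 + 77*d^2 + 10*d^4) = 10*A^9 + 117*A^5 + 253*A + 117*A^-3 + 10*A^-7
  A^-1 * (81*d + 44*d^3 + d^5) = -A^9 - 49*A^5 - 223*A - 223*A^-3 - 49*A^-7 - A^-11
  A^-3 * (73*d^2 + 11*d^4) = 11*A^5 + 117*A + 212*A^-3 + 117*A^-7 + 11*A^-11
  A^-5 * (35*d^3 + d^5) = -A^5 - 40*A - 115*A^-3 - 115*A^-7 - 40*A^-11 - A^-15
  A^-7 * (9*d^4) = 9*A + 36*A^-3 + 54*A^-7 + 36*A^-11 + 9*A^-15
  A^-9 * (d^5) = -A - 5*A^-3 - 10*A^-7 - 10*A^-11 - 5*A^-15 - A^-19
Summing the groups: <K> = A^17 - 2*A^13 + 3*A^9 - 6*A^5 + 6*A - 7*A^-3 + 6*A^-7 - 4*A^-11 + 3*A^-15 - A^-19
Normalise by the writhe: (-A^3)^(-w) = (-A^3)^(-3) = -A^-9, so f(A) = -A^-9 * <K> = -A^8 + 2*A^4 - 3 + 6*A^-4 - 6*A^-8 + 7*A^-12 - 6*A^-16 + 4*A^-20 - 3*A^-24 + A^-28.
Substitute A = t^(-1/4), i.e. A^e → t^(-e/4): V(t) = t^7 - 3*t^6 + 4*t^5 - 6*t^4 + 7*t^3 - 6*t^2 + 6*t - 3 + 2*t^-1 - t^-2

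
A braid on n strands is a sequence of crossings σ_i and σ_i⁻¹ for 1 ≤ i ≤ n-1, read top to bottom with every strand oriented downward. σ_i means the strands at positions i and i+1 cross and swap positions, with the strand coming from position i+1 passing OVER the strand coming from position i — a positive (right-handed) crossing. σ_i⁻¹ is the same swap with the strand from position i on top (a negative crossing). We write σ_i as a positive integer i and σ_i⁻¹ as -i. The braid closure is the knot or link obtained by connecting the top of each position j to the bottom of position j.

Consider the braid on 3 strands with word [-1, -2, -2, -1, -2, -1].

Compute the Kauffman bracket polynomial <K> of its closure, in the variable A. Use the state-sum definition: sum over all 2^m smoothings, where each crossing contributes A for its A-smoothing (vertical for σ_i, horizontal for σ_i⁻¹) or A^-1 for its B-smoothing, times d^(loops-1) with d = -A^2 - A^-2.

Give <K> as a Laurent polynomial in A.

Braid: s1^-1 s2^-1 s2^-1 s1^-1 s2^-1 s1^-1 on 3 strands, 6 crossings.
Writhe w = (#positive) - (#negative) = 0 - 6 = -6.
Enumerate smoothing states for the bracket polynomial. There are 2^6 = 64 states.
Smooth each crossing (0=||, 1=⌣⌢); contribution A^(Σ sign_k(1-2s_k)) * d^(L-1).
Tabulate the states by total A-exponent and number of loops L (A-exp: L × count):
  A^6: L=3 ×1
  A^4: L=2 ×4, L=4 ×2
  A^2: L=1 ×4, L=3 ×11
  A^0: L=2 ×18, L=4 ×2
  A^-2: L=1 ×9, L=3 ×6
  A^-4: L=2 ×6
  A^-6: L=3 ×1
Each group contributes A^e * Σ count * d^(L-1):
Powers of d = -A^2 - A^-2: d^2 = A^4 + 2 + A^-4; d^3 = -A^6 - 3*A^2 - 3*A^-2 - A^-6.
  A^6 * (d^2) = A^10 + 2*A^6 + A^2
  A^4 * (4*d + 2*d^3) = -2*A^10 - 10*A^6 - 10*A^2 - 2*A^-2
  A^2 * (4 + 11*d^2) = 11*A^6 + 26*A^2 + 11*A^-2
  A^0 * (18*d + 2*d^3) = -2*A^6 - 24*A^2 - 24*A^-2 - 2*A^-6
  A^-2 * (9 + 6*d^2) = 6*A^2 + 21*A^-2 + 6*A^-6
  A^-4 * (6*d) = -6*A^-2 - 6*A^-6
  A^-6 * (d^2) = A^-2 + 2*A^-6 + A^-10
Summing the groups: <K> = -A^10 + A^6 - A^2 + A^-2 + A^-10

Answer: -A^10 + A^6 - A^2 + A^-2 + A^-10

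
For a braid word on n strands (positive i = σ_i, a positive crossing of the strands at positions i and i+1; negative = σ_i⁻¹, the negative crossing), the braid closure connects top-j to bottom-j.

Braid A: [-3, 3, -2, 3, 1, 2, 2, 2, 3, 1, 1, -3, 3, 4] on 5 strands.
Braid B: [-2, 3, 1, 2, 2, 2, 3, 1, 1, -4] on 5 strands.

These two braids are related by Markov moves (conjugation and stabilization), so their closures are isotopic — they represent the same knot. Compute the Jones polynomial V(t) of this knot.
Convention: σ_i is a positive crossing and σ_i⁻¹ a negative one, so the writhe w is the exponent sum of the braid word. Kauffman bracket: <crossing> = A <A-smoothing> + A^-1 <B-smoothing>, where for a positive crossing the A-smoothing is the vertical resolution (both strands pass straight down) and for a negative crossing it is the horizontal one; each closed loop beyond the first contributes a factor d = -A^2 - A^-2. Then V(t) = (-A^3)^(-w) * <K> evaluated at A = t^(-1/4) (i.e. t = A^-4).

t^10 - 3*t^9 + 4*t^8 - 6*t^7 + 6*t^6 - 5*t^5 + 5*t^4 - 2*t^3 + t^2

Derivation:
Markov-equivalent braids have isotopic closures, hence identical knot invariants. Strip the Markov moves from each word to reach a common short braid β, then compute V(t) once on β.
Braid A: s3^-1 s3 s2^-1 s3 s1 s2 s2 s2 s3 s1 s1 s3^-1 s3 s4 on 5 strands reduces by inverse Markov moves (closure unchanged at each step):
  Destabilize: the word has the form β·s4 where s4 occurs only as the final letter (β ∈ B_4); drop it and the last strand → 4 strands.
  Deconjugate: the word is γ·β·γ⁻¹ with γ = s3^-1 s3 (prefix) and γ⁻¹ = s3^-1 s3 (suffix); strip both.
Reduced to β = s2^-1 s3 s1 s2 s2 s2 s3 s1 s1 on 4 strands, 9 crossings.
Braid B: s2^-1 s3 s1 s2 s2 s2 s3 s1 s1 s4^-1 on 5 strands reduces by inverse Markov moves (closure unchanged at each step):
  Destabilize: the word has the form β·s4^-1 where s4^-1 occurs only as the final letter (β ∈ B_4); drop it and the last strand → 4 strands.
Reduced to β = s2^-1 s3 s1 s2 s2 s2 s3 s1 s1 on 4 strands, 9 crossings.
Both give the same β = s2^-1 s3 s1 s2 s2 s2 s3 s1 s1 on 4 strands, so one state sum suffices:
Braid: s2^-1 s3 s1 s2 s2 s2 s3 s1 s1 on 4 strands, 9 crossings.
Writhe w = (#positive) - (#negative) = 8 - 1 = 7.
Computing the Kauffman bracket via state sum. There are 2^9 = 512 states.
Each crossing splits two ways (0=vertical, 1=horizontal). The state's weight is A^(#A-smoothings - #B-smoothings) * d^(loops - 1).
Tabulate the states by total A-exponent and number of loops L (A-exp: L × count):
  A^9: L=3 ×1
  A^7: L=2 ×5, L=4 ×4
  A^5: L=1 ×6, L=3 ×27, L=5 ×3
  A^3: L=2 ×57, L=4 ×26, L=6 ×1
  A^1: L=1 ×39, L=3 ×77, L=5 ×10
  A^-1: L=2 ×81, L=4 ×44, L=6 ×1
  A^-3: L=3 ×73, L=5 ×11
  A^-5: L=4 ×35, L=6 ×1
  A^-7: L=5 ×9
  A^-9: L=6 ×1
Each group contributes A^e * Σ count * d^(L-1):
Powers of d = -A^2 - A^-2: d^2 = A^4 + 2 + A^-4; d^3 = -A^6 - 3*A^2 - 3*A^-2 - A^-6; d^4 = A^8 + 4*A^4 + 6 + 4*A^-4 + A^-8; d^5 = -A^10 - 5*A^6 - 10*A^2 - 10*A^-2 - 5*A^-6 - A^-10.
  A^9 * (d^2) = A^13 + 2*A^9 + A^5
  A^7 * (5*d + 4*d^3) = -4*A^13 - 17*A^9 - 17*A^5 - 4*A
  A^5 * (6 + 27*d^2 + 3*d^4) = 3*A^13 + 39*A^9 + 78*A^5 + 39*A + 3*A^-3
  A^3 * (57*d + 26*d^3 + d^5) = -A^13 - 31*A^9 - 145*A^5 - 145*A - 31*A^-3 - A^-7
  A^1 * (39 + 77*d^2 + 10*d^4) = 10*A^9 + 117*A^5 + 253*A + 117*A^-3 + 10*A^-7
  A^-1 * (81*d + 44*d^3 + d^5) = -A^9 - 49*A^5 - 223*A - 223*A^-3 - 49*A^-7 - A^-11
  A^-3 * (73*d^2 + 11*d^4) = 11*A^5 + 117*A + 212*A^-3 + 117*A^-7 + 11*A^-11
  A^-5 * (35*d^3 + d^5) = -A^5 - 40*A - 115*A^-3 - 115*A^-7 - 40*A^-11 - A^-15
  A^-7 * (9*d^4) = 9*A + 36*A^-3 + 54*A^-7 + 36*A^-11 + 9*A^-15
  A^-9 * (d^5) = -A - 5*A^-3 - 10*A^-7 - 10*A^-11 - 5*A^-15 - A^-19
Summing the groups: <K> = -A^13 + 2*A^9 - 5*A^5 + 5*A - 6*A^-3 + 6*A^-7 - 4*A^-11 + 3*A^-15 - A^-19
Normalise by the writhe: (-A^3)^(-w) = (-A^3)^(-7) = -A^-21, so f(A) = -A^-21 * <K> = A^-8 - 2*A^-12 + 5*A^-16 - 5*A^-20 + 6*A^-24 - 6*A^-28 + 4*A^-32 - 3*A^-36 + A^-40.
Substitute A = t^(-1/4), i.e. A^e → t^(-e/4): V(t) = t^10 - 3*t^9 + 4*t^8 - 6*t^7 + 6*t^6 - 5*t^5 + 5*t^4 - 2*t^3 + t^2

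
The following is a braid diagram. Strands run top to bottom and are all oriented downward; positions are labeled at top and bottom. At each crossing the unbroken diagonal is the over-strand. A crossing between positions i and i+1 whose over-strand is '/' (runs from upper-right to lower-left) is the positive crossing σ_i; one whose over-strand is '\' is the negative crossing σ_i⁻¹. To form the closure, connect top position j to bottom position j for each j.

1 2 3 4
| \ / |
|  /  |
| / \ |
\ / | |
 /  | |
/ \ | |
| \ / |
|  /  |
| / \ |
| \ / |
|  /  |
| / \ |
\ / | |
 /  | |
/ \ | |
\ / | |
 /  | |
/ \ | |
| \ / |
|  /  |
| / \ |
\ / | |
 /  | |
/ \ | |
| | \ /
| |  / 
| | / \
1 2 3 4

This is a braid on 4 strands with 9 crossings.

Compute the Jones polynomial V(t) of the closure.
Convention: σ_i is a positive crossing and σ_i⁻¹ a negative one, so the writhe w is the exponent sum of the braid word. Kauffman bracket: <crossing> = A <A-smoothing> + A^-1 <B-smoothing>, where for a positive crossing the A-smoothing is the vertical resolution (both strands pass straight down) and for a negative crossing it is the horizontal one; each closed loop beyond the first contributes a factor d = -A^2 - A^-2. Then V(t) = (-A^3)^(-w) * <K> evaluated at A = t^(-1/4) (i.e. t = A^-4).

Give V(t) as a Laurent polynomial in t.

-t^8 + t^5 + t^3

Derivation:
Reading the diagram top to bottom ('/'-over between positions i,i+1 = s_i, '\'-over = s_i^-1): braid word = s2 s1 s2 s2 s1 s1 s2 s1 s3.
The presented braid s2 s1 s2 s2 s1 s1 s2 s1 s3 on 4 strands reduces by inverse Markov moves (closure unchanged at each step):
  Destabilize: the word has the form β·s3 where s3 occurs only as the final letter (β ∈ B_3); drop it and the last strand → 3 strands.
Reduced to β = s2 s1 s2 s2 s1 s1 s2 s1 on 3 strands, 8 crossings.
Compute on β:
Braid: s2 s1 s2 s2 s1 s1 s2 s1 on 3 strands, 8 crossings.
Writhe w = (#positive) - (#negative) = 8 - 0 = 8.
State-sum expansion of <K>. There are 2^8 = 256 states.
Smooth each crossing (0=||, 1=⌣⌢); contribution A^(Σ sign_k(1-2s_k)) * d^(L-1).
Tabulate the states by total A-exponent and number of loops L (A-exp: L × count):
  A^8: L=3 ×1
  A^6: L=2 ×8
  A^4: L=1 ×16, L=3 ×12
  A^2: L=2 ×48, L=4 ×8
  A^0: L=1 ×17, L=3 ×51, L=5 ×2
  A^-2: L=2 ×34, L=4 ×22
  A^-4: L=1 ×4, L=3 ×21, L=5 ×3
  A^-6: L=2 ×4, L=4 ×4
  A^-8: L=3 ×1
Each group contributes A^e * Σ count * d^(L-1):
Powers of d = -A^2 - A^-2: d^2 = A^4 + 2 + A^-4; d^3 = -A^6 - 3*A^2 - 3*A^-2 - A^-6; d^4 = A^8 + 4*A^4 + 6 + 4*A^-4 + A^-8.
  A^8 * (d^2) = A^12 + 2*A^8 + A^4
  A^6 * (8*d) = -8*A^8 - 8*A^4
  A^4 * (16 + 12*d^2) = 12*A^8 + 40*A^4 + 12
  A^2 * (48*d + 8*d^3) = -8*A^8 - 72*A^4 - 72 - 8*A^-4
  A^0 * (17 + 51*d^2 + 2*d^4) = 2*A^8 + 59*A^4 + 131 + 59*A^-4 + 2*A^-8
  A^-2 * (34*d + 22*d^3) = -22*A^4 - 100 - 100*A^-4 - 22*A^-8
  A^-4 * (4 + 21*d^2 + 3*d^4) = 3*A^4 + 33 + 64*A^-4 + 33*A^-8 + 3*A^-12
  A^-6 * (4*d + 4*d^3) = -4 - 16*A^-4 - 16*A^-8 - 4*A^-12
  A^-8 * (d^2) = A^-4 + 2*A^-8 + A^-12
Summing the groups: <K> = A^12 + A^4 - A^-8
Normalise by the writhe: (-A^3)^(-w) = (-A^3)^(-8) = A^-24, so f(A) = A^-24 * <K> = A^-12 + A^-20 - A^-32.
Substitute A = t^(-1/4), i.e. A^e → t^(-e/4): V(t) = -t^8 + t^5 + t^3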